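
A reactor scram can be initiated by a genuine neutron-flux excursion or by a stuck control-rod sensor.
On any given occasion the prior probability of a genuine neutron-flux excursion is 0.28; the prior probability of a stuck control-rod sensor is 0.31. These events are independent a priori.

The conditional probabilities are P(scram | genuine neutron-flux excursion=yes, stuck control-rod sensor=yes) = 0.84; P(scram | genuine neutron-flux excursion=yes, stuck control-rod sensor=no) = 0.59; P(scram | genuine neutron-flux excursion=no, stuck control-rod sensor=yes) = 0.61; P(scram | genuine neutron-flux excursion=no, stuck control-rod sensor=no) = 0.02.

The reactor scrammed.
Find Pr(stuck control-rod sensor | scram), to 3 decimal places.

For the numerator, keep only stuck control-rod sensor=true terms: 0.136152 + 0.072912 = 0.209064
The normalizing constant is 0.02·0.72·0.69 + 0.61·0.72·0.31 + 0.59·0.28·0.69 + 0.84·0.28·0.31 = 0.332988
P(stuck control-rod sensor | scram) = 0.209064/0.332988 ≈ 0.628

Pr(stuck control-rod sensor | scram) ≈ 0.628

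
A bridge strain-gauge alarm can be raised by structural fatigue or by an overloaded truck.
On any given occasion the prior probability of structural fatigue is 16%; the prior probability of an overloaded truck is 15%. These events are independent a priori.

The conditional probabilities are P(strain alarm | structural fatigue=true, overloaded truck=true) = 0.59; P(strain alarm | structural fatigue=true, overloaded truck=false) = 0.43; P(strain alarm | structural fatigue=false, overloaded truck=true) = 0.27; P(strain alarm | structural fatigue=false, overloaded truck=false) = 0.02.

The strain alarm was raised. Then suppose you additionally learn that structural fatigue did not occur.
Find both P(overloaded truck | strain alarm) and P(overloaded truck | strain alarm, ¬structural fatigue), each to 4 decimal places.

P(overloaded truck | strain alarm) ≈ 0.3984; P(overloaded truck | strain alarm, ¬structural fatigue) ≈ 0.7043

P(strain alarm) = 0.02·0.84·0.85 + 0.27·0.84·0.15 + 0.43·0.16·0.85 + 0.59·0.16·0.15 = 0.014280 + 0.034020 + 0.058480 + 0.014160 = 0.120940
Of this, 0.048180 comes from 0.034020 + 0.014160 (the overloaded truck=true cases).
So P(overloaded truck | strain alarm) = 0.048180/0.120940 ≈ 0.3984.

Now also conditioning on structural fatigue≠true:
Weight on overloaded truck=true, given the evidence: 0.27*0.15 = 0.040500
The normalizing constant is 0.02*0.85 + 0.27*0.15 = 0.057500
P(overloaded truck | strain alarm, ¬structural fatigue) = 0.040500/0.057500 ≈ 0.7043
With structural fatigue excluded, overloaded truck must carry more of the explanatory weight for the strain alarm.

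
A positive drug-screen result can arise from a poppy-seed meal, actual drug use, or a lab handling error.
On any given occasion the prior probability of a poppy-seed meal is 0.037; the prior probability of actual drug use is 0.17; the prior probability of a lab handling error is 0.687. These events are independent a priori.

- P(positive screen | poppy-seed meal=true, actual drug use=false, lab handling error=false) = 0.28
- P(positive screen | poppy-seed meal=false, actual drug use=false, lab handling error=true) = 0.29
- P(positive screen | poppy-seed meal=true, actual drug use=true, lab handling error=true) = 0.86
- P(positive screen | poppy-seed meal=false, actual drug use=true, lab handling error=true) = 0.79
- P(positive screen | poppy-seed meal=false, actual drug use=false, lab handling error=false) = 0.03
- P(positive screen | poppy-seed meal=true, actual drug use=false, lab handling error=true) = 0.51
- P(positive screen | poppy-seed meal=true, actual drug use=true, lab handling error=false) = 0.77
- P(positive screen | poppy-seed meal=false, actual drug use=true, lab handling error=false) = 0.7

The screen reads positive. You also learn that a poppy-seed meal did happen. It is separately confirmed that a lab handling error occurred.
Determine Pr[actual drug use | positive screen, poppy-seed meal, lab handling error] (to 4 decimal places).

Enumerate both values of actual drug use and weight by the priors:
  P(positive screen | poppy-seed meal, lab handling error) = 0.51*0.83 + 0.86*0.17
        = 0.423300 + 0.146200 = 0.569500
Keeping only the actual drug use-present terms gives 0.146200, so
  P(actual drug use | positive screen, poppy-seed meal, lab handling error) = 0.146200 / 0.569500 ≈ 0.2567

Pr[actual drug use | positive screen, poppy-seed meal, lab handling error] ≈ 0.2567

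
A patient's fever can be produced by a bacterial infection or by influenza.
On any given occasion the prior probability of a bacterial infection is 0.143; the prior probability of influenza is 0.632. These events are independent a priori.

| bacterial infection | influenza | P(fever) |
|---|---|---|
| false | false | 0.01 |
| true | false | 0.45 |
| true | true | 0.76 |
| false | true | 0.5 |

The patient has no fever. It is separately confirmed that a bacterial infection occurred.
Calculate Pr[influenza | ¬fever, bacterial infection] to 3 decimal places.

Pr[influenza | ¬fever, bacterial infection] ≈ 0.428

Sum P(¬fever|·) weighted by the priors over both values of influenza:
  P(¬fever | bacterial infection) = 0.55×0.368 + 0.24×0.632
        = 0.202400 + 0.151680 = 0.354080
The terms with influenza present sum to 0.151680, so
  P(influenza | ¬fever, bacterial infection) = 0.151680 / 0.354080 ≈ 0.428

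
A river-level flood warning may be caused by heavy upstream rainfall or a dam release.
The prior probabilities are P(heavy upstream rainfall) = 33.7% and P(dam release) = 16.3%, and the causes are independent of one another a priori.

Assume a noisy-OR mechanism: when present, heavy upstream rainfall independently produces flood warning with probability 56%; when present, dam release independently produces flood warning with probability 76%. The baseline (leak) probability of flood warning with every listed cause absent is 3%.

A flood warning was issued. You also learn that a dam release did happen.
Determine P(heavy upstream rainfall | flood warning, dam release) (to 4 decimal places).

P(heavy upstream rainfall | flood warning, dam release) ≈ 0.3729

Under noisy-OR, P(flood warning | causes) = 1 − (1−0.03)·∏(1−qᵢ) over the active causes.
By total probability over both values of heavy upstream rainfall:
  P(flood warning | dam release) = 0.7672·0.663 + 0.897568·0.337
        = 0.508654 + 0.302480 = 0.811134
The terms with heavy upstream rainfall present sum to 0.302480, so
  P(heavy upstream rainfall | flood warning, dam release) = 0.302480 / 0.811134 ≈ 0.3729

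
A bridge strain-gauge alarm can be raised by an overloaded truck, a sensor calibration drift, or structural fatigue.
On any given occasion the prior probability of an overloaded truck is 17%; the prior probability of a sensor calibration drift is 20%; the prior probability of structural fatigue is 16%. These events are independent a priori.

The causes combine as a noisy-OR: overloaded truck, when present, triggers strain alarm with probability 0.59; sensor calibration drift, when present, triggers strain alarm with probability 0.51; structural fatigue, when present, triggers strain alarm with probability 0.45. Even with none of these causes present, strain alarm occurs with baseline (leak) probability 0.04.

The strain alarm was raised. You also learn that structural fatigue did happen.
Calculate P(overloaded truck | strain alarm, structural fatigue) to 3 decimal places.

P(overloaded truck | strain alarm, structural fatigue) ≈ 0.239

Under noisy-OR, P(strain alarm | causes) = 1 − (1−0.04)·∏(1−qᵢ) over the active causes.
Weight on overloaded truck=true, given the evidence: 0.106559 + 0.030393 = 0.136952
Normalizer over all consistent configurations: 0.472×0.83×0.8 + 0.74128×0.83×0.2 + 0.78352×0.17×0.8 + 0.893925×0.17×0.2 = 0.573412
P(overloaded truck | strain alarm, structural fatigue) = 0.136952/0.573412 ≈ 0.239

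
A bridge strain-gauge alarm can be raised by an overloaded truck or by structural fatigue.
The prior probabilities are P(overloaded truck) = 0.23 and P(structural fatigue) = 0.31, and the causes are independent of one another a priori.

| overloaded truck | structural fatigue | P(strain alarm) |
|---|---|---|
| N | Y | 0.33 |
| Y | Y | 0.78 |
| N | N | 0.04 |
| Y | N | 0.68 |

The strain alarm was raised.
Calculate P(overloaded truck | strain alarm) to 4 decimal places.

Numerator (weight on configurations with overloaded truck): 0.107916 + 0.055614 = 0.163530
Denominator P(strain alarm): 0.04*0.77*0.69 + 0.33*0.77*0.31 + 0.68*0.23*0.69 + 0.78*0.23*0.31 = 0.263553
P(overloaded truck | strain alarm) = 0.163530/0.263553 ≈ 0.6205

P(overloaded truck | strain alarm) ≈ 0.6205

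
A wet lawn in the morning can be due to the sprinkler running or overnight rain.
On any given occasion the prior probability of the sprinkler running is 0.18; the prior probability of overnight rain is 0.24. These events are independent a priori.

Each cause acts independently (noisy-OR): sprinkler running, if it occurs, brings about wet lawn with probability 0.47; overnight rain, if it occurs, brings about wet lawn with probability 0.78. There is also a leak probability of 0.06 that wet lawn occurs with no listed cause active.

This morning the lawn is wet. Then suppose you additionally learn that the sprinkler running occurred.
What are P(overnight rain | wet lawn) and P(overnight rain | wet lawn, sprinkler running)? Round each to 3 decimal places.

Under noisy-OR, P(wet lawn | causes) = 1 − (1−0.06)·∏(1−qᵢ) over the active causes.
Enumerate the 4 (sprinkler running, overnight rain) configurations and weight by the priors:
  P(wet lawn) = 0.06·0.82·0.76 + 0.7932·0.82·0.24 + 0.5018·0.18·0.76 + 0.890396·0.18·0.24
        = 0.037392 + 0.156102 + 0.068646 + 0.038465 = 0.300605
Keeping only the overnight rain-present terms gives 0.194567, so
  P(overnight rain | wet lawn) = 0.194567 / 0.300605 ≈ 0.647

Now condition on the additional information:
Weight on overnight rain=true, given the evidence: 0.890396*0.24 = 0.213695
The normalizing constant is 0.5018*0.76 + 0.890396*0.24 = 0.595063
Posterior = 0.213695 / 0.595063 ≈ 0.359

P(overnight rain | wet lawn) ≈ 0.647; P(overnight rain | wet lawn, sprinkler running) ≈ 0.359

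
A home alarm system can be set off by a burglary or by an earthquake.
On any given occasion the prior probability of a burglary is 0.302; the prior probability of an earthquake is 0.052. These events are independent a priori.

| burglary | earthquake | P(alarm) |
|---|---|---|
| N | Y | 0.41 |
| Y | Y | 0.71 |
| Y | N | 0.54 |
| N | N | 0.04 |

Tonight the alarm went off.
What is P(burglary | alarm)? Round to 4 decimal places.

P(alarm) = 0.04·0.698·0.948 + 0.41·0.698·0.052 + 0.54·0.302·0.948 + 0.71·0.302·0.052 = 0.026468 + 0.014881 + 0.154600 + 0.011150 = 0.207099
Restricting to configurations with burglary present: 0.154600 + 0.011150 = 0.165750.
P(burglary | alarm) = 0.165750 / 0.207099 ≈ 0.8003

P(burglary | alarm) ≈ 0.8003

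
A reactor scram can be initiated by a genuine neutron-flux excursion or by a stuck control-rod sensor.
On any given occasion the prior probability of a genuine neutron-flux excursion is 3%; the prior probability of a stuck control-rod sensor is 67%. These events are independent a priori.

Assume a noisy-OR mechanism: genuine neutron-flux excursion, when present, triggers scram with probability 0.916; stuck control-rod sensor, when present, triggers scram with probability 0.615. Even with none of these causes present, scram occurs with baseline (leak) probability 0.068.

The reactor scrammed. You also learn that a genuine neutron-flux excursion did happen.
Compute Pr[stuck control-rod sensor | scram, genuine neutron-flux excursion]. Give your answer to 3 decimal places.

Pr[stuck control-rod sensor | scram, genuine neutron-flux excursion] ≈ 0.681

Under noisy-OR, P(scram | causes) = 1 − (1−0.068)·∏(1−qᵢ) over the active causes.
Weight on stuck control-rod sensor=true, given the evidence: 0.969859*0.67 = 0.649806
The normalizing constant is 0.921712*0.33 + 0.969859*0.67 = 0.953971
P(stuck control-rod sensor | scram, genuine neutron-flux excursion) = 0.649806/0.953971 ≈ 0.681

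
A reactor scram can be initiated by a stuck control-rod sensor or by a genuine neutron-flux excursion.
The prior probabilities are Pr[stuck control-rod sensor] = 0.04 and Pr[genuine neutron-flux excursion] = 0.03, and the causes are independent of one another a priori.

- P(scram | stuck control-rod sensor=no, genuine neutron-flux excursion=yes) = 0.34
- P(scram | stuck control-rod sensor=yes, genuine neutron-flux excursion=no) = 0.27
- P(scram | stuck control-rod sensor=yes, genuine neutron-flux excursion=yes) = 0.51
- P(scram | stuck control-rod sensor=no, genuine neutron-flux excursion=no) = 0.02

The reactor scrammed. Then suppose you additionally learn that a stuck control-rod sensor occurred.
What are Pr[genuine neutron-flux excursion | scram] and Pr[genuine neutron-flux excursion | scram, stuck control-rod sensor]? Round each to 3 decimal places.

Pr[genuine neutron-flux excursion | scram] ≈ 0.263; Pr[genuine neutron-flux excursion | scram, stuck control-rod sensor] ≈ 0.055

P(scram) = 0.02×0.96×0.97 + 0.34×0.96×0.03 + 0.27×0.04×0.97 + 0.51×0.04×0.03 = 0.018624 + 0.009792 + 0.010476 + 0.000612 = 0.039504
Of this, 0.010404 comes from 0.009792 + 0.000612 (the genuine neutron-flux excursion=true cases).
P(genuine neutron-flux excursion | scram) = 0.010404 / 0.039504 ≈ 0.263

Now also conditioning on stuck control-rod sensor=true:
P(scram | stuck control-rod sensor) = 0.27·0.97 + 0.51·0.03 = 0.261900 + 0.015300 = 0.277200
The genuine neutron-flux excursion-present share is 0.51·0.03 = 0.015300.
Hence the posterior is 0.015300/0.277200 ≈ 0.055.
The drop from 0.263 to 0.055 is the explaining-away (discounting) effect.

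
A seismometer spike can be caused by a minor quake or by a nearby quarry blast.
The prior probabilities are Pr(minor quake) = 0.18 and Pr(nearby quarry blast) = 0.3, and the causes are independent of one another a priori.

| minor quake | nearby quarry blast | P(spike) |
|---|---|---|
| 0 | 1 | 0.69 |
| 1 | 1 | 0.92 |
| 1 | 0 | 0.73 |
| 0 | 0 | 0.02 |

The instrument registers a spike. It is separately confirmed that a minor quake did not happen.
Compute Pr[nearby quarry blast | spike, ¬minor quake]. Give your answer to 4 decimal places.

Pr[nearby quarry blast | spike, ¬minor quake] ≈ 0.9367

P(spike | ¬minor quake) = 0.02·0.7 + 0.69·0.3 = 0.014000 + 0.207000 = 0.221000
Restricting to configurations with nearby quarry blast present: 0.69·0.3 = 0.207000.
So P(nearby quarry blast | spike, ¬minor quake) = 0.207000/0.221000 ≈ 0.9367.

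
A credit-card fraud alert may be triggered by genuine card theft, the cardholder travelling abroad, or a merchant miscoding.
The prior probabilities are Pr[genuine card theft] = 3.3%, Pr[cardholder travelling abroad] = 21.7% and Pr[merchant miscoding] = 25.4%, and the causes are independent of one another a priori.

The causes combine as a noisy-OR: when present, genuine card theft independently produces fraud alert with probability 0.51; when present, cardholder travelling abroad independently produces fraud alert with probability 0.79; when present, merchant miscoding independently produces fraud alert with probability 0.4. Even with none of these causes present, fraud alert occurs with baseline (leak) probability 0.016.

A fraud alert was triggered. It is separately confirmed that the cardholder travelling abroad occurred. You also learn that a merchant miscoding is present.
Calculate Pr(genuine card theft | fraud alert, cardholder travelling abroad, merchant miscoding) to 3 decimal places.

Pr(genuine card theft | fraud alert, cardholder travelling abroad, merchant miscoding) ≈ 0.035

Under noisy-OR, P(fraud alert | causes) = 1 − (1−0.016)·∏(1−qᵢ) over the active causes.
Weight on genuine card theft=true, given the evidence: 0.939248*0.033 = 0.030995
Denominator P(fraud alert | cardholder travelling abroad, merchant miscoding): 0.876016*0.967 + 0.939248*0.033 = 0.878102
P(genuine card theft | fraud alert, cardholder travelling abroad, merchant miscoding) = 0.030995/0.878102 ≈ 0.035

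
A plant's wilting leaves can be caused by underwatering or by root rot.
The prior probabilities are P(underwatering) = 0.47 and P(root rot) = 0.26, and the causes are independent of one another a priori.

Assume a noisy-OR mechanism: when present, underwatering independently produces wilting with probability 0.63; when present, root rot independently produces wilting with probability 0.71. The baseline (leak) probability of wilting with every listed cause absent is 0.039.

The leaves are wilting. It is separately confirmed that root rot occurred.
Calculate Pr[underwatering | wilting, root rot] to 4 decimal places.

Under noisy-OR, P(wilting | causes) = 1 − (1−0.039)·∏(1−qᵢ) over the active causes.
P(wilting | root rot) = 0.72131×0.53 + 0.896885×0.47 = 0.382294 + 0.421536 = 0.803830
Restricting to configurations with underwatering present: 0.896885×0.47 = 0.421536.
Hence the posterior is 0.421536/0.803830 ≈ 0.5244.

Pr[underwatering | wilting, root rot] ≈ 0.5244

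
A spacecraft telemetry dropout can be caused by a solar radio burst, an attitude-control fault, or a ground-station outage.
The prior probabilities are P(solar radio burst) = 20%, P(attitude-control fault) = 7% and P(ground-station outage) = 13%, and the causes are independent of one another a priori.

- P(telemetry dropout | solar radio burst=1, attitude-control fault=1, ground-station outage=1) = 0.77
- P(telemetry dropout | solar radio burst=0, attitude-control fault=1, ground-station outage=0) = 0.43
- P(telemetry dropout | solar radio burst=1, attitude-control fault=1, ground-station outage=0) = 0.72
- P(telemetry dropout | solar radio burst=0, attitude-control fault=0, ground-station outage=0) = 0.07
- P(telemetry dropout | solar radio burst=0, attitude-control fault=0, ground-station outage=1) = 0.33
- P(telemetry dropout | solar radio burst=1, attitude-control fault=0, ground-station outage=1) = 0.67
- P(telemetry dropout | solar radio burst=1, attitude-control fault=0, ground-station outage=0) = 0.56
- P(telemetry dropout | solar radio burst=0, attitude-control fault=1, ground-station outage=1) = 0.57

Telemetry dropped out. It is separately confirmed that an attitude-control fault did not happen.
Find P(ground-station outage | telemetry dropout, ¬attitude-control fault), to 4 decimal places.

P(ground-station outage | telemetry dropout, ¬attitude-control fault) ≈ 0.2614

By total probability over the 4 (solar radio burst, ground-station outage) configurations:
  P(telemetry dropout | ¬attitude-control fault) = 0.07×0.8×0.87 + 0.33×0.8×0.13 + 0.56×0.2×0.87 + 0.67×0.2×0.13
        = 0.048720 + 0.034320 + 0.097440 + 0.017420 = 0.197900
Keeping only the ground-station outage-present terms gives 0.051740, so
  P(ground-station outage | telemetry dropout, ¬attitude-control fault) = 0.051740 / 0.197900 ≈ 0.2614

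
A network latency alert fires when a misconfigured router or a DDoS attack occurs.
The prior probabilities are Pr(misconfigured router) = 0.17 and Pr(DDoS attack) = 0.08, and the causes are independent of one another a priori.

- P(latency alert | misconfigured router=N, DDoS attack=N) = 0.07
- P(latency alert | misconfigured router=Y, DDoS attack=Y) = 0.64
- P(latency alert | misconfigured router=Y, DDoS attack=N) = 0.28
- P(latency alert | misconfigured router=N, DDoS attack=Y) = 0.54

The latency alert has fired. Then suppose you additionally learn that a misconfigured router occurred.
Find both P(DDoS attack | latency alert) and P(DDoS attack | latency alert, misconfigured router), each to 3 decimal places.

P(DDoS attack | latency alert) ≈ 0.314; P(DDoS attack | latency alert, misconfigured router) ≈ 0.166

Weight on DDoS attack=true, given the evidence: 0.035856 + 0.008704 = 0.044560
Denominator P(latency alert): 0.07*0.83*0.92 + 0.54*0.83*0.08 + 0.28*0.17*0.92 + 0.64*0.17*0.08 = 0.141804
P(DDoS attack | latency alert) = 0.044560/0.141804 ≈ 0.314

Now also conditioning on misconfigured router=true:
For the numerator, keep only DDoS attack=true terms: 0.64·0.08 = 0.051200
Denominator P(latency alert | misconfigured router): 0.28·0.92 + 0.64·0.08 = 0.308800
Posterior = 0.051200 / 0.308800 ≈ 0.166
The drop from 0.314 to 0.166 is the explaining-away (discounting) effect.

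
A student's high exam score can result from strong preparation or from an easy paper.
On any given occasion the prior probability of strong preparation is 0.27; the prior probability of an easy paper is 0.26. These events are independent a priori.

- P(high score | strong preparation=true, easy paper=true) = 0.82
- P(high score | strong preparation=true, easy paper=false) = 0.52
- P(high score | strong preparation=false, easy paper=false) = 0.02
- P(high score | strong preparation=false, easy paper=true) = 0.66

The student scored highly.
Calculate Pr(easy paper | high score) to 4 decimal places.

Pr(easy paper | high score) ≈ 0.6145

Enumerate the 4 (strong preparation, easy paper) configurations and weight by the priors:
  P(high score) = 0.02·0.73·0.74 + 0.66·0.73·0.26 + 0.52·0.27·0.74 + 0.82·0.27·0.26
        = 0.010804 + 0.125268 + 0.103896 + 0.057564 = 0.297532
The terms with easy paper present sum to 0.182832, so
  P(easy paper | high score) = 0.182832 / 0.297532 ≈ 0.6145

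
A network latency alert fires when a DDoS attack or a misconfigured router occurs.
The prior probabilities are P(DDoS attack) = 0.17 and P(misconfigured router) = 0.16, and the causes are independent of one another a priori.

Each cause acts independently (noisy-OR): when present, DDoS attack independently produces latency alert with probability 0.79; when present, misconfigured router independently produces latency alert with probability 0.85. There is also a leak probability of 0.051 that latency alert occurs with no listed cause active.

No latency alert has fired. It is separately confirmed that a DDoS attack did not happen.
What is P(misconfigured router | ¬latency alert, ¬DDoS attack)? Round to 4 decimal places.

Under noisy-OR, P(latency alert | causes) = 1 − (1−0.051)·∏(1−qᵢ) over the active causes.
P(¬latency alert | ¬DDoS attack) = 0.949×0.84 + 0.14235×0.16 = 0.797160 + 0.022776 = 0.819936
Restricting to configurations with misconfigured router present: 0.14235×0.16 = 0.022776.
Hence the posterior is 0.022776/0.819936 ≈ 0.0278.

P(misconfigured router | ¬latency alert, ¬DDoS attack) ≈ 0.0278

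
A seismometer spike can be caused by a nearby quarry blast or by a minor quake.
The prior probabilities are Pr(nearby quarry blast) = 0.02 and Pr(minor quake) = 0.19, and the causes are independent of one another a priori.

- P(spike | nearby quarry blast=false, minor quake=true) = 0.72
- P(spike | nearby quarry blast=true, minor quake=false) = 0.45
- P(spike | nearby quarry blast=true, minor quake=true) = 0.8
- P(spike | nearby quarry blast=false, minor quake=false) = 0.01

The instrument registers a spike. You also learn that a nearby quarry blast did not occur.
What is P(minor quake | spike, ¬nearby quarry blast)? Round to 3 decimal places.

Numerator (weight on configurations with minor quake): 0.72·0.19 = 0.136800
Denominator P(spike | ¬nearby quarry blast): 0.01·0.81 + 0.72·0.19 = 0.144900
Posterior = 0.136800 / 0.144900 ≈ 0.944

P(minor quake | spike, ¬nearby quarry blast) ≈ 0.944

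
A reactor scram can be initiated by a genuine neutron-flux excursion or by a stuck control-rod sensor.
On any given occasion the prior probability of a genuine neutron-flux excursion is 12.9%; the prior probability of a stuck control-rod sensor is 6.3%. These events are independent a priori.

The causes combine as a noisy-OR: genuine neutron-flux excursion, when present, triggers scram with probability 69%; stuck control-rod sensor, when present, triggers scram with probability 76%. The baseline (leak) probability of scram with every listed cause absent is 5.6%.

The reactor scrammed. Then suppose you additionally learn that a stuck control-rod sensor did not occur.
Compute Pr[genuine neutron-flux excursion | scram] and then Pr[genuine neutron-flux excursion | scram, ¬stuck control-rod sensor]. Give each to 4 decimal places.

Pr[genuine neutron-flux excursion | scram] ≈ 0.5136; Pr[genuine neutron-flux excursion | scram, ¬stuck control-rod sensor] ≈ 0.6517

Under noisy-OR, P(scram | causes) = 1 − (1−0.056)·∏(1−qᵢ) over the active causes.
By total probability over the 4 (genuine neutron-flux excursion, stuck control-rod sensor) configurations:
  P(scram) = 0.056·0.871·0.937 + 0.77344·0.871·0.063 + 0.70736·0.129·0.937 + 0.929766·0.129·0.063
        = 0.045703 + 0.042441 + 0.085501 + 0.007556 = 0.181201
Configurations with genuine neutron-flux excursion contribute 0.093057, so
  P(genuine neutron-flux excursion | scram) = 0.093057 / 0.181201 ≈ 0.5136

Now condition on the additional information:
For the numerator, keep only genuine neutron-flux excursion=true terms: 0.70736×0.129 = 0.091249
Normalizer over all consistent configurations: 0.056×0.871 + 0.70736×0.129 = 0.140025
Posterior = 0.091249 / 0.140025 ≈ 0.6517
With stuck control-rod sensor excluded, genuine neutron-flux excursion must carry more of the explanatory weight for the scram.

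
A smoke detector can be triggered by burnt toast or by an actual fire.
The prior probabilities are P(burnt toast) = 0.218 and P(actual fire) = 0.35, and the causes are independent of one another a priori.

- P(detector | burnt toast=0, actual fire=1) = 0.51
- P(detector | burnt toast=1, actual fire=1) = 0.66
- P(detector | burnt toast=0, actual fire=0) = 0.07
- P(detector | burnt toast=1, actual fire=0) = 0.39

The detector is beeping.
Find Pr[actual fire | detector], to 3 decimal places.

Pr[actual fire | detector] ≈ 0.676

Enumerate the 4 (burnt toast, actual fire) configurations and weight by the priors:
  P(detector) = 0.07×0.782×0.65 + 0.51×0.782×0.35 + 0.39×0.218×0.65 + 0.66×0.218×0.35
        = 0.035581 + 0.139587 + 0.055263 + 0.050358 = 0.280789
Keeping only the actual fire-present terms gives 0.189945, so
  P(actual fire | detector) = 0.189945 / 0.280789 ≈ 0.676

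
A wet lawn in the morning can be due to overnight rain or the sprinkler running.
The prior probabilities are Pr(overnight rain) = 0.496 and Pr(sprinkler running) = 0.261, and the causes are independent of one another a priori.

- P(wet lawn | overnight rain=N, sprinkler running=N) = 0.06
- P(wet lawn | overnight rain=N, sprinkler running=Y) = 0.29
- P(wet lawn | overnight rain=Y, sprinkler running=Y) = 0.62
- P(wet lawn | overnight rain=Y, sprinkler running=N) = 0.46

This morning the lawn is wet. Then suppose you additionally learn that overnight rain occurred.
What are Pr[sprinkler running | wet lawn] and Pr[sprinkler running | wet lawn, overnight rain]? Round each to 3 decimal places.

By total probability over the 4 (overnight rain, sprinkler running) configurations:
  P(wet lawn) = 0.06×0.504×0.739 + 0.29×0.504×0.261 + 0.46×0.496×0.739 + 0.62×0.496×0.261
        = 0.022347 + 0.038148 + 0.168610 + 0.080263 = 0.309368
Configurations with sprinkler running contribute 0.118411, so
  P(sprinkler running | wet lawn) = 0.118411 / 0.309368 ≈ 0.383

With the extra evidence:
Enumerate both values of sprinkler running and weight by the priors:
  P(wet lawn | overnight rain) = 0.46·0.739 + 0.62·0.261
        = 0.339940 + 0.161820 = 0.501760
Keeping only the sprinkler running-present terms gives 0.161820, so
  P(sprinkler running | wet lawn, overnight rain) = 0.161820 / 0.501760 ≈ 0.323
— overnight rain explains away the evidence for sprinkler running.

Pr[sprinkler running | wet lawn] ≈ 0.383; Pr[sprinkler running | wet lawn, overnight rain] ≈ 0.323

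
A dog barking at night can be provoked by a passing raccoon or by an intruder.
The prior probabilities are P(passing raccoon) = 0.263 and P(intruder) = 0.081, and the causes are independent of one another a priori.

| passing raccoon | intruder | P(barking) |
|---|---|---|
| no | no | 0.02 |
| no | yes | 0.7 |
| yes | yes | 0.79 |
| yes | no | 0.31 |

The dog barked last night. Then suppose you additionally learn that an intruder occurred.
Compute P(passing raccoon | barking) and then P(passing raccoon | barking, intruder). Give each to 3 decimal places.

Weight on passing raccoon=true, given the evidence: 0.074926 + 0.016829 = 0.091755
Normalizer over all consistent configurations: 0.02×0.737×0.919 + 0.7×0.737×0.081 + 0.31×0.263×0.919 + 0.79×0.263×0.081 = 0.147089
P(passing raccoon | barking) = 0.091755/0.147089 ≈ 0.624

With the extra evidence:
Sum P(barking|·) weighted by the priors over both values of passing raccoon:
  P(barking | intruder) = 0.7·0.737 + 0.79·0.263
        = 0.515900 + 0.207770 = 0.723670
The terms with passing raccoon present sum to 0.207770, so
  P(passing raccoon | barking, intruder) = 0.207770 / 0.723670 ≈ 0.287

P(passing raccoon | barking) ≈ 0.624; P(passing raccoon | barking, intruder) ≈ 0.287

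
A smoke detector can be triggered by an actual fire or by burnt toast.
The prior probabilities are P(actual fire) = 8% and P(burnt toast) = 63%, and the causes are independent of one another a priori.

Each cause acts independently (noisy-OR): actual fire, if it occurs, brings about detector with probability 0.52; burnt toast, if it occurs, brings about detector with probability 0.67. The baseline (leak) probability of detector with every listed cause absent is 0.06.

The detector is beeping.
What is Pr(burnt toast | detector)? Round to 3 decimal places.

Pr(burnt toast | detector) ≈ 0.924

Under noisy-OR, P(detector | causes) = 1 − (1−0.06)·∏(1−qᵢ) over the active causes.
Enumerate the 4 (actual fire, burnt toast) configurations and weight by the priors:
  P(detector) = 0.06×0.92×0.37 + 0.6898×0.92×0.63 + 0.5488×0.08×0.37 + 0.851104×0.08×0.63
        = 0.020424 + 0.399808 + 0.016244 + 0.042896 = 0.479372
Configurations with burnt toast contribute 0.442704, so
  P(burnt toast | detector) = 0.442704 / 0.479372 ≈ 0.924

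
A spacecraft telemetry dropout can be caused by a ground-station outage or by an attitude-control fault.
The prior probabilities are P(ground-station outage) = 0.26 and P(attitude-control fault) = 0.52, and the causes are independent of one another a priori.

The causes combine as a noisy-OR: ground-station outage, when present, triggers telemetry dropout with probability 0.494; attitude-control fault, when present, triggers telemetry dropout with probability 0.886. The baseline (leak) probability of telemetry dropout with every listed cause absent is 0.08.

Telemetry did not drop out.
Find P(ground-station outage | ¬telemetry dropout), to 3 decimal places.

P(ground-station outage | ¬telemetry dropout) ≈ 0.151

Under noisy-OR, P(telemetry dropout | causes) = 1 − (1−0.08)·∏(1−qᵢ) over the active causes.
For the numerator, keep only ground-station outage=true terms: 0.058097 + 0.007175 = 0.065272
The normalizing constant is 0.92·0.74·0.48 + 0.10488·0.74·0.52 + 0.46552·0.26·0.48 + 0.053069·0.26·0.52 = 0.432414
P(ground-station outage | ¬telemetry dropout) = 0.065272/0.432414 ≈ 0.151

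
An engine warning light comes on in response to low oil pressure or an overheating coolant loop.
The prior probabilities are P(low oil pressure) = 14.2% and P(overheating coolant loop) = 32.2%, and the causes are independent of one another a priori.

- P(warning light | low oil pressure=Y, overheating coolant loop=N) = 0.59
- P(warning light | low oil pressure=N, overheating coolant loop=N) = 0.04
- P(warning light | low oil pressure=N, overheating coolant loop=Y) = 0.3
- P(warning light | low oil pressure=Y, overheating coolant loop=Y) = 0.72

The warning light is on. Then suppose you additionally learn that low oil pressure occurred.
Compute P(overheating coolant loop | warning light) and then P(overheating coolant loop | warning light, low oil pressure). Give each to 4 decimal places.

Numerator (weight on configurations with overheating coolant loop): 0.082883 + 0.032921 = 0.115804
Normalizer over all consistent configurations: 0.04*0.858*0.678 + 0.3*0.858*0.322 + 0.59*0.142*0.678 + 0.72*0.142*0.322 = 0.195876
Posterior = 0.115804 / 0.195876 ≈ 0.5912

Now also conditioning on low oil pressure=true:
For the numerator, keep only overheating coolant loop=true terms: 0.72*0.322 = 0.231840
Normalizer over all consistent configurations: 0.59*0.678 + 0.72*0.322 = 0.631860
Posterior = 0.231840 / 0.631860 ≈ 0.3669

P(overheating coolant loop | warning light) ≈ 0.5912; P(overheating coolant loop | warning light, low oil pressure) ≈ 0.3669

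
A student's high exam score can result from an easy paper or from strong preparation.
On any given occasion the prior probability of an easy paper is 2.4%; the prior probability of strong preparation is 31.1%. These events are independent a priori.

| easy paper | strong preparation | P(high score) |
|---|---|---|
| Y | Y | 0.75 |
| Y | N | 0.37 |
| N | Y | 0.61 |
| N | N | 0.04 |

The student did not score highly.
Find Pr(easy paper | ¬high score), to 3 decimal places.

Pr(easy paper | ¬high score) ≈ 0.016

For the numerator, keep only easy paper=true terms: 0.010418 + 0.001866 = 0.012284
Normalizer over all consistent configurations: 0.96·0.976·0.689 + 0.39·0.976·0.311 + 0.63·0.024·0.689 + 0.25·0.024·0.311 = 0.776228
P(easy paper | ¬high score) = 0.012284/0.776228 ≈ 0.016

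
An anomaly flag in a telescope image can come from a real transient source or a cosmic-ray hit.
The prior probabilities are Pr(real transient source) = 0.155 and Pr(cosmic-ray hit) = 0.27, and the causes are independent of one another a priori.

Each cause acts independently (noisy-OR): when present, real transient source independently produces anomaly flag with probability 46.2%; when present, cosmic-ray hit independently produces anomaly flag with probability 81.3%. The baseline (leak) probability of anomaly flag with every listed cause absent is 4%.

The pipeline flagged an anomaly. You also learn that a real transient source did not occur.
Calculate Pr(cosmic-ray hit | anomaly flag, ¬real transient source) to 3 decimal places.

Pr(cosmic-ray hit | anomaly flag, ¬real transient source) ≈ 0.884

Under noisy-OR, P(anomaly flag | causes) = 1 − (1−0.04)·∏(1−qᵢ) over the active causes.
P(anomaly flag | ¬real transient source) = 0.04×0.73 + 0.82048×0.27 = 0.029200 + 0.221530 = 0.250730
Restricting to configurations with cosmic-ray hit present: 0.82048×0.27 = 0.221530.
So P(cosmic-ray hit | anomaly flag, ¬real transient source) = 0.221530/0.250730 ≈ 0.884.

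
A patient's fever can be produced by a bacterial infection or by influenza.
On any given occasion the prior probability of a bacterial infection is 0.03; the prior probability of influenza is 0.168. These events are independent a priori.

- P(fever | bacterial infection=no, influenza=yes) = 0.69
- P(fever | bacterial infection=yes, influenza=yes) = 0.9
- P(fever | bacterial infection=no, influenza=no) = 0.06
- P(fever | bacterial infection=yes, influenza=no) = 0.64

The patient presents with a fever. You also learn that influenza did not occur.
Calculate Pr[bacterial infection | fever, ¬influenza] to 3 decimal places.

Weight on bacterial infection=true, given the evidence: 0.64×0.03 = 0.019200
Normalizer over all consistent configurations: 0.06×0.97 + 0.64×0.03 = 0.077400
P(bacterial infection | fever, ¬influenza) = 0.019200/0.077400 ≈ 0.248

Pr[bacterial infection | fever, ¬influenza] ≈ 0.248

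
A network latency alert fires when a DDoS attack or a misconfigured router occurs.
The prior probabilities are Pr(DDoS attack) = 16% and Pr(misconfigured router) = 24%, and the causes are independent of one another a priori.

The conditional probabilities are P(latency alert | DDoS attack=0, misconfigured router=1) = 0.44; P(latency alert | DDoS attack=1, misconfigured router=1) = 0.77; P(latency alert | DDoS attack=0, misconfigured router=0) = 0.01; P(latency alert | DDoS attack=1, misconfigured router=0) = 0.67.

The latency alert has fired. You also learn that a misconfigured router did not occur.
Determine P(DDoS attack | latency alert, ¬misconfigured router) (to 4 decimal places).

P(DDoS attack | latency alert, ¬misconfigured router) ≈ 0.9273

P(latency alert | ¬misconfigured router) = 0.01×0.84 + 0.67×0.16 = 0.008400 + 0.107200 = 0.115600
Of this, 0.107200 comes from 0.67×0.16 (the DDoS attack=true cases).
Hence the posterior is 0.107200/0.115600 ≈ 0.9273.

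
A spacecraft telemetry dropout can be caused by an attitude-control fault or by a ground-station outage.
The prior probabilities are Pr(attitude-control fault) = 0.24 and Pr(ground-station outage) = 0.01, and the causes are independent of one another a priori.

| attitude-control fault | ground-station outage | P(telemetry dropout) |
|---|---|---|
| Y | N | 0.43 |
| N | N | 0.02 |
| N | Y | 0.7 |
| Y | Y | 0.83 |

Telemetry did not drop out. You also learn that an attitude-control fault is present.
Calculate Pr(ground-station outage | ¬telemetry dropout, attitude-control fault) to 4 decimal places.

Pr(ground-station outage | ¬telemetry dropout, attitude-control fault) ≈ 0.0030

Enumerate both values of ground-station outage and weight by the priors:
  P(¬telemetry dropout | attitude-control fault) = 0.57×0.99 + 0.17×0.01
        = 0.564300 + 0.001700 = 0.566000
Configurations with ground-station outage contribute 0.001700, so
  P(ground-station outage | ¬telemetry dropout, attitude-control fault) = 0.001700 / 0.566000 ≈ 0.0030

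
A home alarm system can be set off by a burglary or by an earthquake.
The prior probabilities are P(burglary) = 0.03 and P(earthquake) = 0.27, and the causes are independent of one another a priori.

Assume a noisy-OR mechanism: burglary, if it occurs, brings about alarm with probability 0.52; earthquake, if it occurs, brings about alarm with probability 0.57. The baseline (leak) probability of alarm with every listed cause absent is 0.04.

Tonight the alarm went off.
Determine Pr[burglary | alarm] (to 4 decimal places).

Under noisy-OR, P(alarm | causes) = 1 − (1−0.04)·∏(1−qᵢ) over the active causes.
For the numerator, keep only burglary=true terms: 0.011808 + 0.006495 = 0.018303
The normalizing constant is 0.04*0.97*0.73 + 0.5872*0.97*0.27 + 0.5392*0.03*0.73 + 0.801856*0.03*0.27 = 0.200415
P(burglary | alarm) = 0.018303/0.200415 ≈ 0.0913

Pr[burglary | alarm] ≈ 0.0913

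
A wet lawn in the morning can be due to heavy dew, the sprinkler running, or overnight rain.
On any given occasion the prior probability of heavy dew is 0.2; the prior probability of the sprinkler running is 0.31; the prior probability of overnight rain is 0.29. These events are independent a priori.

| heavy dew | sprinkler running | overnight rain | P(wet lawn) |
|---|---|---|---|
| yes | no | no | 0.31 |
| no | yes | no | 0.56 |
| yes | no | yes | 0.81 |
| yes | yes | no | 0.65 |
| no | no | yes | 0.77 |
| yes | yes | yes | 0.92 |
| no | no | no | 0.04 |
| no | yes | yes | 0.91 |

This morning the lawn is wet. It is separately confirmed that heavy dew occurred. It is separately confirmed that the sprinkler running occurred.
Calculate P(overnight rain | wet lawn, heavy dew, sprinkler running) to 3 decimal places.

By total probability over both values of overnight rain:
  P(wet lawn | heavy dew, sprinkler running) = 0.65·0.71 + 0.92·0.29
        = 0.461500 + 0.266800 = 0.728300
The terms with overnight rain present sum to 0.266800, so
  P(overnight rain | wet lawn, heavy dew, sprinkler running) = 0.266800 / 0.728300 ≈ 0.366

P(overnight rain | wet lawn, heavy dew, sprinkler running) ≈ 0.366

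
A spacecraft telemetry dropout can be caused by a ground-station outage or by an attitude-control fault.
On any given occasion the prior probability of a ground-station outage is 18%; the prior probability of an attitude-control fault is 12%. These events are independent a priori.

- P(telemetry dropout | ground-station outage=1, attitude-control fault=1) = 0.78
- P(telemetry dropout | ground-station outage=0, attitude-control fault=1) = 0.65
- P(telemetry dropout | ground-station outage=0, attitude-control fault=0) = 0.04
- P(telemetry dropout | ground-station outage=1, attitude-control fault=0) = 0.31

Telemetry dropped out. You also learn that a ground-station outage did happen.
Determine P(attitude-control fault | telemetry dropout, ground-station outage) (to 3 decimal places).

P(attitude-control fault | telemetry dropout, ground-station outage) ≈ 0.255

P(telemetry dropout | ground-station outage) = 0.31×0.88 + 0.78×0.12 = 0.272800 + 0.093600 = 0.366400
Of this, 0.093600 comes from 0.78×0.12 (the attitude-control fault=true cases).
Hence the posterior is 0.093600/0.366400 ≈ 0.255.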